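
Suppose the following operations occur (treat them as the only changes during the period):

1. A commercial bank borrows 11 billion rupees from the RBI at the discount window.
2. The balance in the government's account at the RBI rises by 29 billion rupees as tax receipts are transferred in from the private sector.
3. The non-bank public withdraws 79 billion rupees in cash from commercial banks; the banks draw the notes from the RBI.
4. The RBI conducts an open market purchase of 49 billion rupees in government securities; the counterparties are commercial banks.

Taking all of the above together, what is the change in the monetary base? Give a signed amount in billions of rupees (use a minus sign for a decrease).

+31 billion

Discount-window loan 11 billion rupees: RBI balance sheet expands → +11B.
Government account inflow 29 billion rupees: reserves shift to a non-base liability → −29B.
Currency withdrawal 79 billion rupees: just a shift between currency and reserves — both are base money → 0.
OMO purchase (from banks) 49 billion rupees: RBI balance sheet expands → +49B.
Net: 11 − 29 + 0 + 49 = +31 billion.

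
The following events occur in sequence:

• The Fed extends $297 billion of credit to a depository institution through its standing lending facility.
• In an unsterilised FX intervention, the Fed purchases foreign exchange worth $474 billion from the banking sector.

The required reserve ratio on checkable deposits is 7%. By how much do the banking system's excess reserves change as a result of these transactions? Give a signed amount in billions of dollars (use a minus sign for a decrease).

Discount-window loan $297 billion: reserves +$297B, deposits 0.
FX purchase $474 billion: reserves +$474B, deposits 0.
Totals: Δreserves = +$771B, Δdeposits = 0.
Δrequired reserves = 7% × 0 = 0.
Δexcess reserves = Δreserves − Δrequired = +$771B − (0) = +$771 billion.

+$771 billion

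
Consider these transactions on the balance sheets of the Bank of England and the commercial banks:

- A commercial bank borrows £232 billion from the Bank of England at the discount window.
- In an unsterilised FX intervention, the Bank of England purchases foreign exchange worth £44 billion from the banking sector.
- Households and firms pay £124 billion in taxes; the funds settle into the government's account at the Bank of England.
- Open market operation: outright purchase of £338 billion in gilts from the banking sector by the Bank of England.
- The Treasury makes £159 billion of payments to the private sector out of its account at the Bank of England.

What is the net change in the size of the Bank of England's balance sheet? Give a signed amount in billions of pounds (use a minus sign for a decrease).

Discount-window loan £232 billion: a Bank of England asset is acquired → +£232B.
FX purchase £44 billion: a Bank of England asset is acquired → +£44B.
Government account inflow £124 billion: only the composition of liabilities changes → 0.
OMO purchase (from banks) £338 billion: a Bank of England asset is acquired → +£338B.
Government spending £159 billion: only the composition of liabilities changes → 0.
Net: 232 + 44 + 0 + 338 + 0 = +£614 billion.

+£614 billion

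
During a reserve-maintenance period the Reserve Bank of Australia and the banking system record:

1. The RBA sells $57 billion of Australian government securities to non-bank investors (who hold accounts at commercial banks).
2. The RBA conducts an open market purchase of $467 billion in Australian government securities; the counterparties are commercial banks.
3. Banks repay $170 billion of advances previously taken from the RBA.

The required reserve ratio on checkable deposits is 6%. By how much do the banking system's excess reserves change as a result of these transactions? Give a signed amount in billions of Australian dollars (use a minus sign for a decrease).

Asset sale (to non-banks) $57 billion: reserves −$57B, deposits −$57B.
OMO purchase (from banks) $467 billion: reserves +$467B, deposits 0.
Discount-window repayment $170 billion: reserves −$170B, deposits 0.
Totals: Δreserves = +$240B, Δdeposits = −$57B.
Δrequired reserves = 6% × −$57B = −$3.42B.
Δexcess reserves = Δreserves − Δrequired = +$240B − (−$3.42B) = +$243.42 billion.

+$243.42 billion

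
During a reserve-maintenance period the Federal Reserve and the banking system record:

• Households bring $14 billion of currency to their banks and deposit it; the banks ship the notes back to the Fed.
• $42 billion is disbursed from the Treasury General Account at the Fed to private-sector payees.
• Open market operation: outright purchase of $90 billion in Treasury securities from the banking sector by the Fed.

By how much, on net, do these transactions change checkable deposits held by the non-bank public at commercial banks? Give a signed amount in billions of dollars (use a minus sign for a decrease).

+$56 billion

Currency deposit $14 billion: non-bank counterparties' bank balances rise → +$14B.
Government spending $42 billion: non-bank counterparties' bank balances rise → +$42B.
OMO purchase (from banks) $90 billion: the counterparty is a bank, so public deposits are unchanged → 0.
Net: 14 + 42 + 0 = +$56 billion.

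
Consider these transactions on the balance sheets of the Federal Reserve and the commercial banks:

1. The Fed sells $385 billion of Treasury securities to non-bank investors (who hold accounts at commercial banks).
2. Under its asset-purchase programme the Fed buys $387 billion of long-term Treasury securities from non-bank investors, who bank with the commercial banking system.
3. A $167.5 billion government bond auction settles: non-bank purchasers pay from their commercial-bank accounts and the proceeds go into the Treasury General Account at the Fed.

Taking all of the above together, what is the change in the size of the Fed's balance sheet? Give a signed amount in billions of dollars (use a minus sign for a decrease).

Fed balance sheet:
  Assets:      Securities +$2B
  Liabilities: Bank reserves −$165.5B, Government deposits +$167.5B
Change in total Fed assets = +$2 billion.

+$2 billion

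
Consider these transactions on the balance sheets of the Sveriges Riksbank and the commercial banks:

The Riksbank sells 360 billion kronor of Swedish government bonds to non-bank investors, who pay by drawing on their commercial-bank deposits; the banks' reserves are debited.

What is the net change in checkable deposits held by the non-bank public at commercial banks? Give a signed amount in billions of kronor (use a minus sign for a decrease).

Asset sale (to non-banks) 360 billion kronor: non-bank counterparties' bank balances fall → −360B.

-360 billion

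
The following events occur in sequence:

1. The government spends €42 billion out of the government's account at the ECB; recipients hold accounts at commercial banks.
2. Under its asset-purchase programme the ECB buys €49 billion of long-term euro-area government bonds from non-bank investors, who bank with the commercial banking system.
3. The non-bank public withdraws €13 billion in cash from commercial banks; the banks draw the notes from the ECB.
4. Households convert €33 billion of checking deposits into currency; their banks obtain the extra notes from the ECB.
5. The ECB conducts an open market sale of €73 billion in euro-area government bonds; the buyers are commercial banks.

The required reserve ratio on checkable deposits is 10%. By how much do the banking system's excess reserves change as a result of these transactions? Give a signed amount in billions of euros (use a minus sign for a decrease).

Government spending €42 billion: reserves +€42B, deposits +€42B.
Asset purchase (from non-banks) €49 billion: reserves +€49B, deposits +€49B.
Currency withdrawal €13 billion: reserves −€13B, deposits −€13B.
Currency withdrawal €33 billion: reserves −€33B, deposits −€33B.
OMO sale (to banks) €73 billion: reserves −€73B, deposits 0.
Totals: Δreserves = −€28B, Δdeposits = +€45B.
Δrequired reserves = 10% × +€45B = +€4.5B.
Δexcess reserves = Δreserves − Δrequired = −€28B − (+€4.5B) = -€32.5 billion.

-€32.5 billion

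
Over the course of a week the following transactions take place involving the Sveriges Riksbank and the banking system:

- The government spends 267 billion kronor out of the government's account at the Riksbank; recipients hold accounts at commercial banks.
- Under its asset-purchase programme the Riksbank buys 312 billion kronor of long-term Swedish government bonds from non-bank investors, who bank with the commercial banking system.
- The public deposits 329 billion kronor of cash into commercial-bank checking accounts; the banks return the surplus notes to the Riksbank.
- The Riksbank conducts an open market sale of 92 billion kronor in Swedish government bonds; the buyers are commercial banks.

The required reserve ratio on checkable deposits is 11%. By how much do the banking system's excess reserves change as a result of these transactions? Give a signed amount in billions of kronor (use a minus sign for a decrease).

Government spending 267 billion kronor: reserves +267B, deposits +267B.
Asset purchase (from non-banks) 312 billion kronor: reserves +312B, deposits +312B.
Currency deposit 329 billion kronor: reserves +329B, deposits +329B.
OMO sale (to banks) 92 billion kronor: reserves −92B, deposits 0.
Totals: Δreserves = +816B, Δdeposits = +908B.
Δrequired reserves = 11% × +908B = +99.88B.
Δexcess reserves = Δreserves − Δrequired = +816B − (+99.88B) = +716.12 billion.

+716.12 billion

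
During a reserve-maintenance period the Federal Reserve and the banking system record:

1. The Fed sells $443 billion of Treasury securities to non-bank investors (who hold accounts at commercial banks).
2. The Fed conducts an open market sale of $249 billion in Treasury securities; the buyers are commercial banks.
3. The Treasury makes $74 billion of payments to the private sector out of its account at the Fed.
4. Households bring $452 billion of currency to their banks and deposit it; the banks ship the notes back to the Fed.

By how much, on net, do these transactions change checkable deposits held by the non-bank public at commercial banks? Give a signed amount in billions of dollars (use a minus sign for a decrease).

+$83 billion

Asset sale (to non-banks) $443 billion: non-bank counterparties' bank balances fall → −$443B.
OMO sale (to banks) $249 billion: the counterparty is a bank, so public deposits are unchanged → 0.
Government spending $74 billion: non-bank counterparties' bank balances rise → +$74B.
Currency deposit $452 billion: non-bank counterparties' bank balances rise → +$452B.
Net: −443 + 0 + 74 + 452 = +$83 billion.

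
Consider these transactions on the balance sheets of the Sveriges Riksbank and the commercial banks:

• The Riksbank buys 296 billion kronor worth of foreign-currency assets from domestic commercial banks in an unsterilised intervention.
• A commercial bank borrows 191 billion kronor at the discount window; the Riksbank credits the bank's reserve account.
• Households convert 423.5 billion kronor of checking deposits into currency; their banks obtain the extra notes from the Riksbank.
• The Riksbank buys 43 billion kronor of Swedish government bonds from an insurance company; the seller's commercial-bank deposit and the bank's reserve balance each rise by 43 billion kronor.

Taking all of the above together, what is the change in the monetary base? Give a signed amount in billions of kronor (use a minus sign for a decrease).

FX purchase 296 billion kronor: Riksbank balance sheet expands → +296B.
Discount-window loan 191 billion kronor: Riksbank balance sheet expands → +191B.
Currency withdrawal 423.5 billion kronor: just a shift between currency and reserves — both are base money → 0.
Asset purchase (from non-banks) 43 billion kronor: Riksbank balance sheet expands → +43B.
Net: 296 + 191 + 0 + 43 = +530 billion.

+530 billion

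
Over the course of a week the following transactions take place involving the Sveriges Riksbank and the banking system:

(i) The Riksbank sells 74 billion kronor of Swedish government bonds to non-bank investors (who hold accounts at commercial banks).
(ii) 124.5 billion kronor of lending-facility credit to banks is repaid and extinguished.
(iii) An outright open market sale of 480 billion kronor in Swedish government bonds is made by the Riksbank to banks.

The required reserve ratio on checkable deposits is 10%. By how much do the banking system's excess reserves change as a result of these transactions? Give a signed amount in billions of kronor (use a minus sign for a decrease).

-671.1 billion

Asset sale (to non-banks) 74 billion kronor: reserves −74B, deposits −74B.
Discount-window repayment 124.5 billion kronor: reserves −124.5B, deposits 0.
OMO sale (to banks) 480 billion kronor: reserves −480B, deposits 0.
Totals: Δreserves = −678.5B, Δdeposits = −74B.
Δrequired reserves = 10% × −74B = −7.4B.
Δexcess reserves = Δreserves − Δrequired = −678.5B − (−7.4B) = -671.1 billion.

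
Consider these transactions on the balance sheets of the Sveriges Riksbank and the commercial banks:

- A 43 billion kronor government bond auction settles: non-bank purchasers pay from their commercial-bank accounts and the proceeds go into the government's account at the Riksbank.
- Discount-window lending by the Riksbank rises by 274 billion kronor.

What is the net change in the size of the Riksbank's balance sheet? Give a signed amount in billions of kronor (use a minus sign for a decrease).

Riksbank balance sheet:
  Assets:      Loans to banks +274B
  Liabilities: Bank reserves +231B, Government deposits +43B
Commercial banking system:
  Assets:      Reserves at CB +231B
  Liabilities: Checkable deposits −43B, Borrowings from CB +274B
Change in total Riksbank assets = +274 billion.

+274 billion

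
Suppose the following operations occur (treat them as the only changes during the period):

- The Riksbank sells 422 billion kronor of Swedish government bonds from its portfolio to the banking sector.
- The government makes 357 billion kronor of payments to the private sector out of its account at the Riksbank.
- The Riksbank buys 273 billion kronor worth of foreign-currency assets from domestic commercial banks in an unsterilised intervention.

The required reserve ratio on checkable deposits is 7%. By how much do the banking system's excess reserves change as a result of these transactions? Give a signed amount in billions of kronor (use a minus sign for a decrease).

OMO sale (to banks) 422 billion kronor: reserves −422B, deposits 0.
Government spending 357 billion kronor: reserves +357B, deposits +357B.
FX purchase 273 billion kronor: reserves +273B, deposits 0.
Totals: Δreserves = +208B, Δdeposits = +357B.
Δrequired reserves = 7% × +357B = +24.99B.
Δexcess reserves = Δreserves − Δrequired = +208B − (+24.99B) = +183.01 billion.

+183.01 billion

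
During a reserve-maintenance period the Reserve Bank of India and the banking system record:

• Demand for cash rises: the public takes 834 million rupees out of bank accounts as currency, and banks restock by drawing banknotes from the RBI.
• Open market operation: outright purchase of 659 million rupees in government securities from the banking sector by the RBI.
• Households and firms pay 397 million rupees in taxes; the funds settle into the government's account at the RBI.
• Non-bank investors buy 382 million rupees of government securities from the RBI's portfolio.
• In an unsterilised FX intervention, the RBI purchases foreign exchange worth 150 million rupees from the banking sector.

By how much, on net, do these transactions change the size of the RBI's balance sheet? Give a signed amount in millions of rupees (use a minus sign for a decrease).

Currency withdrawal 834 million rupees: only the composition of liabilities changes → 0.
OMO purchase (from banks) 659 million rupees: an RBI asset is acquired → +659M.
Government account inflow 397 million rupees: only the composition of liabilities changes → 0.
Asset sale (to non-banks) 382 million rupees: an RBI asset is shed → −382M.
FX purchase 150 million rupees: an RBI asset is acquired → +150M.
Net: 0 + 659 + 0 − 382 + 150 = +427 million.

+427 million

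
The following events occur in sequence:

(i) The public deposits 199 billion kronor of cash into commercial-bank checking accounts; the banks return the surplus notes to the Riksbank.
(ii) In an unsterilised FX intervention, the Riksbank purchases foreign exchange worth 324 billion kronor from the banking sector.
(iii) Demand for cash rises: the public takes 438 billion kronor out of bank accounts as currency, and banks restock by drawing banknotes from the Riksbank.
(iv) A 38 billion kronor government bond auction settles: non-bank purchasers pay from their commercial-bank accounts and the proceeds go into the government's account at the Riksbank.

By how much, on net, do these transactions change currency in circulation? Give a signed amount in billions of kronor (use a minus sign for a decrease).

+239 billion

Riksbank balance sheet:
  Assets:      Foreign assets +324B
  Liabilities: Bank reserves +47B, Currency in circulation +239B, Government deposits +38B
So the change in currency in circulation is +239 billion.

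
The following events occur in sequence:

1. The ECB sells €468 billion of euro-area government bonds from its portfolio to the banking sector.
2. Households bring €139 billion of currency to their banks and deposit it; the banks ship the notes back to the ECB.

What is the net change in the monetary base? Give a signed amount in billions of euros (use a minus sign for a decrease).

-€468 billion

ECB balance sheet:
  Assets:      Securities −€468B
  Liabilities: Bank reserves −€329B, Currency in circulation −€139B
Monetary base = currency + reserves: −€139B + (−€329B) = -€468 billion.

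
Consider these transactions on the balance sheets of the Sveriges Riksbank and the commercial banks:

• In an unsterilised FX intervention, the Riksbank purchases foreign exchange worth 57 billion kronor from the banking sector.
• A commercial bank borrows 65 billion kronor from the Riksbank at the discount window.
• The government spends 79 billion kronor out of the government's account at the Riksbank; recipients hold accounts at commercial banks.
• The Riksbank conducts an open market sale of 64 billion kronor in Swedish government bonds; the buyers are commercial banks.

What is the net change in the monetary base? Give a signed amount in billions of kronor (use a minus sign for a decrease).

Riksbank balance sheet:
  Assets:      Securities −64B, Loans to banks +65B, Foreign assets +57B
  Liabilities: Bank reserves +137B, Government deposits −79B
Commercial banking system:
  Assets:      Reserves at CB +137B, Securities +64B, Foreign assets −57B
  Liabilities: Checkable deposits +79B, Borrowings from CB +65B
Monetary base = currency + reserves: 0 + (+137B) = +137 billion.

+137 billion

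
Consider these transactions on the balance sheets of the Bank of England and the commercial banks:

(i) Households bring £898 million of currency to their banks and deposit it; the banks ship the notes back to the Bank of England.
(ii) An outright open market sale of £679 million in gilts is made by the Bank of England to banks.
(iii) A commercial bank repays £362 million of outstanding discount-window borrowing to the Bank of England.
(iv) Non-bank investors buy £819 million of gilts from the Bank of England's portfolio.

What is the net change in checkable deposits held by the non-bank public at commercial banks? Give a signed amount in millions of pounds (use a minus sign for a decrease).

Currency deposit £898 million: non-bank counterparties' bank balances rise → +£898M.
OMO sale (to banks) £679 million: the counterparty is a bank, so public deposits are unchanged → 0.
Discount-window repayment £362 million: the counterparty is a bank, so public deposits are unchanged → 0.
Asset sale (to non-banks) £819 million: non-bank counterparties' bank balances fall → −£819M.
Net: 898 + 0 + 0 − 819 = +£79 million.

+£79 million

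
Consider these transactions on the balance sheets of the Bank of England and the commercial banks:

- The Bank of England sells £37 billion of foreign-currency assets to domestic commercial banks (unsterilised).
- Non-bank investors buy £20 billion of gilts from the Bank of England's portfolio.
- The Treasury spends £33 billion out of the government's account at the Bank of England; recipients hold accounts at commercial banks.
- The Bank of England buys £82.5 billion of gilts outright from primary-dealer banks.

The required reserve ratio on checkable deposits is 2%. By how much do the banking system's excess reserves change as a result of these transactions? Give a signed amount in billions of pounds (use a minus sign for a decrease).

FX sale £37 billion: reserves −£37B, deposits 0.
Asset sale (to non-banks) £20 billion: reserves −£20B, deposits −£20B.
Government spending £33 billion: reserves +£33B, deposits +£33B.
OMO purchase (from banks) £82.5 billion: reserves +£82.5B, deposits 0.
Totals: Δreserves = +£58.5B, Δdeposits = +£13B.
Δrequired reserves = 2% × +£13B = +£0.26B.
Δexcess reserves = Δreserves − Δrequired = +£58.5B − (+£0.26B) = +£58.24 billion.

+£58.24 billion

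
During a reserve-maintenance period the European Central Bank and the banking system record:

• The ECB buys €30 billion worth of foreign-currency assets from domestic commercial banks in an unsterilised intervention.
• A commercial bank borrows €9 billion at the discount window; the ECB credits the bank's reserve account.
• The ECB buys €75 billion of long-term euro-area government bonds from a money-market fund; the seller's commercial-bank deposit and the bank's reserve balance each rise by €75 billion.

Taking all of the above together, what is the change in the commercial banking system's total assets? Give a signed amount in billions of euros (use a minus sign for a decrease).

FX purchase €30 billion: just an asset swap on bank balance sheets → 0.
Discount-window loan €9 billion: bank balance sheets expand → +€9B.
Asset purchase (from non-banks) €75 billion: bank balance sheets expand → +€75B.
Net: 0 + 9 + 75 = +€84 billion.

+€84 billion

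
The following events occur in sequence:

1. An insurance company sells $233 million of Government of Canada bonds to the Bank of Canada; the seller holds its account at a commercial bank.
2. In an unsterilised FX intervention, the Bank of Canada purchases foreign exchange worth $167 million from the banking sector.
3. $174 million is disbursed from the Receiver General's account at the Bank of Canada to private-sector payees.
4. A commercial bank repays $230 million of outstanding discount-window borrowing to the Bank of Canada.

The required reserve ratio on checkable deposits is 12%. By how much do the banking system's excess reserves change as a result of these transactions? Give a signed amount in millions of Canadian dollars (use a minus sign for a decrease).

+$295.16 million

Asset purchase (from non-banks) $233 million: reserves +$233M, deposits +$233M.
FX purchase $167 million: reserves +$167M, deposits 0.
Government spending $174 million: reserves +$174M, deposits +$174M.
Discount-window repayment $230 million: reserves −$230M, deposits 0.
Totals: Δreserves = +$344M, Δdeposits = +$407M.
Δrequired reserves = 12% × +$407M = +$48.84M.
Δexcess reserves = Δreserves − Δrequired = +$344M − (+$48.84M) = +$295.16 million.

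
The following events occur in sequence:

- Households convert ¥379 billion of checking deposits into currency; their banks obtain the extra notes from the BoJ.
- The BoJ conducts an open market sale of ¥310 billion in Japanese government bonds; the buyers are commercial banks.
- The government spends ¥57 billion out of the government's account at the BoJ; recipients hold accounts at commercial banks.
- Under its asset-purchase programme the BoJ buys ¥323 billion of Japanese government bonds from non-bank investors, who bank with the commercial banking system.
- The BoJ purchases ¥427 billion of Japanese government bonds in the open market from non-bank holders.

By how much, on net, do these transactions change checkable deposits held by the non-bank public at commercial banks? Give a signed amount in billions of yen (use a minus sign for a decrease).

+¥428 billion

Currency withdrawal ¥379 billion: non-bank counterparties' bank balances fall → −¥379B.
OMO sale (to banks) ¥310 billion: the counterparty is a bank, so public deposits are unchanged → 0.
Government spending ¥57 billion: non-bank counterparties' bank balances rise → +¥57B.
Asset purchase (from non-banks) ¥323 billion: non-bank counterparties' bank balances rise → +¥323B.
Asset purchase (from non-banks) ¥427 billion: non-bank counterparties' bank balances rise → +¥427B.
Net: −379 + 0 + 57 + 323 + 427 = +¥428 billion.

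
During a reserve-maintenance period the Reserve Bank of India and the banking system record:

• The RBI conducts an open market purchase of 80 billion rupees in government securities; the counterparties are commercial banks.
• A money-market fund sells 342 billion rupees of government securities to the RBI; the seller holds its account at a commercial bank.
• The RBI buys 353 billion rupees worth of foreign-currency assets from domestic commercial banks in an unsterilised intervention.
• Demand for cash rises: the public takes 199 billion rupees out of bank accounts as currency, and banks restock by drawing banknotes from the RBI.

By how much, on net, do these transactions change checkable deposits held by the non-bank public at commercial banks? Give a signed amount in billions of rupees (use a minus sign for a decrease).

+143 billion

OMO purchase (from banks) 80 billion rupees: the counterparty is a bank, so public deposits are unchanged → 0.
Asset purchase (from non-banks) 342 billion rupees: non-bank counterparties' bank balances rise → +342B.
FX purchase 353 billion rupees: the counterparty is a bank, so public deposits are unchanged → 0.
Currency withdrawal 199 billion rupees: non-bank counterparties' bank balances fall → −199B.
Net: 0 + 342 + 0 − 199 = +143 billion.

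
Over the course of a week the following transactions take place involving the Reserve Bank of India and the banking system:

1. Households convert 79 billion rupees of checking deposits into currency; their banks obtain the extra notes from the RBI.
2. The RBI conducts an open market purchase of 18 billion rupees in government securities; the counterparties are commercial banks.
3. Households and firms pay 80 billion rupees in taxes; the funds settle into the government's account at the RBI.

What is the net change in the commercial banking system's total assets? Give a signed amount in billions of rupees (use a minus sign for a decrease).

RBI balance sheet:
  Assets:      Securities +18B
  Liabilities: Bank reserves −141B, Currency in circulation +79B, Government deposits +80B
Commercial banking system:
  Assets:      Reserves at CB −141B, Securities −18B
  Liabilities: Checkable deposits −159B
Change in total bank assets = -159 billion.

-159 billion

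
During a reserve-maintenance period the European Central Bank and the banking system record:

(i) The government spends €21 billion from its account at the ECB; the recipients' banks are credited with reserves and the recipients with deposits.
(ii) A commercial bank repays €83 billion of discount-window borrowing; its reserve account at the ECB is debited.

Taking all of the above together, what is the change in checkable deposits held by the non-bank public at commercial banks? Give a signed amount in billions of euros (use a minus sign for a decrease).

+€21 billion

ECB balance sheet:
  Assets:      Loans to banks −€83B
  Liabilities: Bank reserves −€62B, Government deposits −€21B
Commercial banking system:
  Assets:      Reserves at CB −€62B
  Liabilities: Checkable deposits +€21B, Borrowings from CB −€83B
So the change in checkable deposits held by the non-bank public at commercial banks is +€21 billion.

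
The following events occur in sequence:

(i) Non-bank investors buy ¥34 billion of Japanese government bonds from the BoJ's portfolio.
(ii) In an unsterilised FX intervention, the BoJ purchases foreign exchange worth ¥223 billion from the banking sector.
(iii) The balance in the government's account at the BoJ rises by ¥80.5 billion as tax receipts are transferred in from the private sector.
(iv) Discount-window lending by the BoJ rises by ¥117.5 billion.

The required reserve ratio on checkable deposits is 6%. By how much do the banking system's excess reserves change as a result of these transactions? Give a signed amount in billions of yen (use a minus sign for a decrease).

Asset sale (to non-banks) ¥34 billion: reserves −¥34B, deposits −¥34B.
FX purchase ¥223 billion: reserves +¥223B, deposits 0.
Government account inflow ¥80.5 billion: reserves −¥80.5B, deposits −¥80.5B.
Discount-window loan ¥117.5 billion: reserves +¥117.5B, deposits 0.
Totals: Δreserves = +¥226B, Δdeposits = −¥114.5B.
Δrequired reserves = 6% × −¥114.5B = −¥6.87B.
Δexcess reserves = Δreserves − Δrequired = +¥226B − (−¥6.87B) = +¥232.87 billion.

+¥232.87 billion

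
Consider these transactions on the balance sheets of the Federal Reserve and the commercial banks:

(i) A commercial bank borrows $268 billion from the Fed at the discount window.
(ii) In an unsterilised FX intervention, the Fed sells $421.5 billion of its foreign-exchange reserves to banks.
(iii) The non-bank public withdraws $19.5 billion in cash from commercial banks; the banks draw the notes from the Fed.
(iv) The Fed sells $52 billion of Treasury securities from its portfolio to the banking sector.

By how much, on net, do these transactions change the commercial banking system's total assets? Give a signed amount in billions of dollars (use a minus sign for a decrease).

Discount-window loan $268 billion: bank balance sheets expand → +$268B.
FX sale $421.5 billion: just an asset swap on bank balance sheets → 0.
Currency withdrawal $19.5 billion: bank balance sheets shrink → −$19.5B.
OMO sale (to banks) $52 billion: just an asset swap on bank balance sheets → 0.
Net: 268 + 0 − 19.5 + 0 = +$248.5 billion.

+$248.5 billion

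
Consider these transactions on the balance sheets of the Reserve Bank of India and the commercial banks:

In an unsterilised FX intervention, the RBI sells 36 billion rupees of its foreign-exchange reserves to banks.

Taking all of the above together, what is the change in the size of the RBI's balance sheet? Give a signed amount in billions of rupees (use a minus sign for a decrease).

-36 billion

RBI balance sheet:
  Assets:      Foreign assets −36B
  Liabilities: Bank reserves −36B
Commercial banking system:
  Assets:      Reserves at CB −36B, Foreign assets +36B
  Liabilities: no change
Change in total RBI assets = -36 billion.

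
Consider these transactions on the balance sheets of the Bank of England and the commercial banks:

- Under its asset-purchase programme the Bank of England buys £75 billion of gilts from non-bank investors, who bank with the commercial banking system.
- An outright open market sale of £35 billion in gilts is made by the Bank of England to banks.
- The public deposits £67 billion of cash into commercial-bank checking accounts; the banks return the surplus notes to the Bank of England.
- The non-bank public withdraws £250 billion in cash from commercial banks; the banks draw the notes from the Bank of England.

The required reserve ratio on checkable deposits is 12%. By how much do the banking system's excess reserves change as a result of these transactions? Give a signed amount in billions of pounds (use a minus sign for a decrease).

Asset purchase (from non-banks) £75 billion: reserves +£75B, deposits +£75B.
OMO sale (to banks) £35 billion: reserves −£35B, deposits 0.
Currency deposit £67 billion: reserves +£67B, deposits +£67B.
Currency withdrawal £250 billion: reserves −£250B, deposits −£250B.
Totals: Δreserves = −£143B, Δdeposits = −£108B.
Δrequired reserves = 12% × −£108B = −£12.96B.
Δexcess reserves = Δreserves − Δrequired = −£143B − (−£12.96B) = -£130.04 billion.

-£130.04 billion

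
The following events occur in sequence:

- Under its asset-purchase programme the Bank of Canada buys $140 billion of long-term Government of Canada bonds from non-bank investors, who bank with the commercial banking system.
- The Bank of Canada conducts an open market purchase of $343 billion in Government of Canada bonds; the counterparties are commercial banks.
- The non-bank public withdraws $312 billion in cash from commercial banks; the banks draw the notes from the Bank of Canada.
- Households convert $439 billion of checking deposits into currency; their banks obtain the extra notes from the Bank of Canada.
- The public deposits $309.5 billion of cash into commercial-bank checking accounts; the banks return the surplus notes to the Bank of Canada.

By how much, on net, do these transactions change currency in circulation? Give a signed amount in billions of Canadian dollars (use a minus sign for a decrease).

Bank of Canada balance sheet:
  Assets:      Securities +$483B
  Liabilities: Bank reserves +$41.5B, Currency in circulation +$441.5B
Commercial banking system:
  Assets:      Reserves at CB +$41.5B, Securities −$343B
  Liabilities: Checkable deposits −$301.5B
So the change in currency in circulation is +$441.5 billion.

+$441.5 billion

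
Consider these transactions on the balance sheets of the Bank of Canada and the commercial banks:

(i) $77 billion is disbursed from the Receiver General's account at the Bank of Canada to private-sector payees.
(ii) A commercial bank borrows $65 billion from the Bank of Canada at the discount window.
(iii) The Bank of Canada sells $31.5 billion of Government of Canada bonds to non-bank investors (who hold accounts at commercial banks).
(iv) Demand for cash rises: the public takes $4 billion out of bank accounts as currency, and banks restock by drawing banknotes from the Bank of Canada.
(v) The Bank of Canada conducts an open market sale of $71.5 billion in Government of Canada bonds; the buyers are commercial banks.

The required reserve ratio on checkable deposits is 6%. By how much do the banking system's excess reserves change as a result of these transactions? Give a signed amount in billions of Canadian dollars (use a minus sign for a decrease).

+$32.51 billion

Government spending $77 billion: reserves +$77B, deposits +$77B.
Discount-window loan $65 billion: reserves +$65B, deposits 0.
Asset sale (to non-banks) $31.5 billion: reserves −$31.5B, deposits −$31.5B.
Currency withdrawal $4 billion: reserves −$4B, deposits −$4B.
OMO sale (to banks) $71.5 billion: reserves −$71.5B, deposits 0.
Totals: Δreserves = +$35B, Δdeposits = +$41.5B.
Δrequired reserves = 6% × +$41.5B = +$2.49B.
Δexcess reserves = Δreserves − Δrequired = +$35B − (+$2.49B) = +$32.51 billion.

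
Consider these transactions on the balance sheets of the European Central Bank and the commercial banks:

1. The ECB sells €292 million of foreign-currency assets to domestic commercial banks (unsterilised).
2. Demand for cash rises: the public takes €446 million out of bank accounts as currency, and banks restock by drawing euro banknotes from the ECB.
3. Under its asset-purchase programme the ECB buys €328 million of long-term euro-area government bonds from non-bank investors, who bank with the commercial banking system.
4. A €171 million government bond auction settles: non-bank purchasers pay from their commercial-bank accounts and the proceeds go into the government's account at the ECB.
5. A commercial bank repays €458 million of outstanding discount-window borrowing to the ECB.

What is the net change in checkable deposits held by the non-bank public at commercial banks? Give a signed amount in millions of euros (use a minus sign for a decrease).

ECB balance sheet:
  Assets:      Securities +€328M, Loans to banks −€458M, Foreign assets −€292M
  Liabilities: Bank reserves −€1039M, Currency in circulation +€446M, Government deposits +€171M
Commercial banking system:
  Assets:      Reserves at CB −€1039M, Foreign assets +€292M
  Liabilities: Checkable deposits −€289M, Borrowings from CB −€458M
So the change in checkable deposits held by the non-bank public at commercial banks is -€289 million.

-€289 million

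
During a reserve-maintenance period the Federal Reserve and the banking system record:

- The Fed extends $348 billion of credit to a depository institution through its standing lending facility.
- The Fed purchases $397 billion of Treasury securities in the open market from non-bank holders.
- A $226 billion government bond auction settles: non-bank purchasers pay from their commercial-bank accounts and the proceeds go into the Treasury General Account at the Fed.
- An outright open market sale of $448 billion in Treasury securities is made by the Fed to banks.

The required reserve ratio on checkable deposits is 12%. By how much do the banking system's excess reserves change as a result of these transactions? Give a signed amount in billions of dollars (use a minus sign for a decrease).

Discount-window loan $348 billion: reserves +$348B, deposits 0.
Asset purchase (from non-banks) $397 billion: reserves +$397B, deposits +$397B.
Government account inflow $226 billion: reserves −$226B, deposits −$226B.
OMO sale (to banks) $448 billion: reserves −$448B, deposits 0.
Totals: Δreserves = +$71B, Δdeposits = +$171B.
Δrequired reserves = 12% × +$171B = +$20.52B.
Δexcess reserves = Δreserves − Δrequired = +$71B − (+$20.52B) = +$50.48 billion.

+$50.48 billion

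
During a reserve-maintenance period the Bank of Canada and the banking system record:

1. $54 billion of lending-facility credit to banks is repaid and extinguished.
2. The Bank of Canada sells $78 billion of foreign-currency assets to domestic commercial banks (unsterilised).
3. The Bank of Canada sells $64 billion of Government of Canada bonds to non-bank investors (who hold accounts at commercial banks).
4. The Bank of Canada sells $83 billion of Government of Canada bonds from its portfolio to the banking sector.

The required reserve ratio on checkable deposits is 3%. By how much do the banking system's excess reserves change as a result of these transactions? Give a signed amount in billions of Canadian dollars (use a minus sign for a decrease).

-$277.08 billion

Discount-window repayment $54 billion: reserves −$54B, deposits 0.
FX sale $78 billion: reserves −$78B, deposits 0.
Asset sale (to non-banks) $64 billion: reserves −$64B, deposits −$64B.
OMO sale (to banks) $83 billion: reserves −$83B, deposits 0.
Totals: Δreserves = −$279B, Δdeposits = −$64B.
Δrequired reserves = 3% × −$64B = −$1.92B.
Δexcess reserves = Δreserves − Δrequired = −$279B − (−$1.92B) = -$277.08 billion.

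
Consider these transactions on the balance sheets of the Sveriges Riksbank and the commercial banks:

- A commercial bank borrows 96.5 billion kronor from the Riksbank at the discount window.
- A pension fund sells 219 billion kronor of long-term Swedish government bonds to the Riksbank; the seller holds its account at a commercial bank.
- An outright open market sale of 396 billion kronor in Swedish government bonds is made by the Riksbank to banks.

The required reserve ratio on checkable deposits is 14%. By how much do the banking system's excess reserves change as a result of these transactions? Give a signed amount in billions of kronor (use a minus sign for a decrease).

Discount-window loan 96.5 billion kronor: reserves +96.5B, deposits 0.
Asset purchase (from non-banks) 219 billion kronor: reserves +219B, deposits +219B.
OMO sale (to banks) 396 billion kronor: reserves −396B, deposits 0.
Totals: Δreserves = −80.5B, Δdeposits = +219B.
Δrequired reserves = 14% × +219B = +30.66B.
Δexcess reserves = Δreserves − Δrequired = −80.5B − (+30.66B) = -111.16 billion.

-111.16 billion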